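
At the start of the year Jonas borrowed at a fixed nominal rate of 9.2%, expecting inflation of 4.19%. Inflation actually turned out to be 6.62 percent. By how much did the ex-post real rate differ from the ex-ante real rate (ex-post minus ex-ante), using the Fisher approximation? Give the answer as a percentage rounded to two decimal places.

Ex-ante: 9.2% − 4.19% = 5.010%
Ex-post: 9.2% − 6.62% = 2.580%
Difference (ex-post − ex-ante) = -2.4300% → -2.43%.

-2.43%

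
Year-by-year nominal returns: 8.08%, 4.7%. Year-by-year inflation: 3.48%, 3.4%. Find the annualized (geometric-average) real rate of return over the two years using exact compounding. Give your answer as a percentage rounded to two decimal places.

2.84%

Compound the nominal returns: 1.0808 × 1.0470 = 1.13159760.
Compound inflation: 1.0348 × 1.0340 = 1.06998320.
Deflate: 1.13159760 / 1.06998320 = 1.05758446.
Annualized real rate = 1.05758446^(1/2) − 1 = 2.8389% → 2.84%.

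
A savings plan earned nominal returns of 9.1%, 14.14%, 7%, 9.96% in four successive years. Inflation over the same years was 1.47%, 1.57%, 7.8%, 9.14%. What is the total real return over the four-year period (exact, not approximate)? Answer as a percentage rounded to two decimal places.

Compound the nominal returns: 1.0910 × 1.1414 × 1.0700 × 1.0996 = 1.465147.
Compound inflation: 1.0147 × 1.0157 × 1.0780 × 1.0914 = 1.212567.
Deflate: 1.465147 / 1.212567 = 1.208301.
Total real return = 1.208301 − 1 → 20.83%.

20.83%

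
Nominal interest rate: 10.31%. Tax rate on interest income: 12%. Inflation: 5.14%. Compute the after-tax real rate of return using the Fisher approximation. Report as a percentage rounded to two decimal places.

3.93%

After-tax nominal return = 10.31% × (1 − 0.12) = 9.0728%.
r ≈ 9.0728% − 5.14% → 3.93%.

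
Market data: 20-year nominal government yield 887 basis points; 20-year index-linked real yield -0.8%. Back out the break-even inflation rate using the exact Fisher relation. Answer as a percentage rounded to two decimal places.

9.75%

(1 + π) = (1 + i)/(1 + r) = 1.08870 / 0.99200 = 1.097480
Break-even inflation = 1.097480 − 1 → 9.75%.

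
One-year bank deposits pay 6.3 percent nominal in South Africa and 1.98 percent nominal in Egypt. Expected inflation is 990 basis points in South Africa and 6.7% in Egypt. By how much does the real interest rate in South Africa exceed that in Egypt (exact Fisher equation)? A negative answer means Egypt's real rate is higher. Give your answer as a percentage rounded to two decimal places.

1.15%

South Africa: (1 + 0.0630)/(1 + 0.0990) − 1 = -3.2757%
Egypt: (1 + 0.0198)/(1 + 0.0670) − 1 = -4.4236%
Differential = -3.2757% − (-4.4236%) = 1.1479% → 1.15%.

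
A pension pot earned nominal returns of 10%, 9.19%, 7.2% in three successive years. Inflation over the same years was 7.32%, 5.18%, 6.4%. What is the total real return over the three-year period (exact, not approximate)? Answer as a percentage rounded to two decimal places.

Compound the nominal returns: 1.1000 × 1.0919 × 1.0720 = 1.2875685.
Compound inflation: 1.0732 × 1.0518 × 1.0640 = 1.2010344.
Deflate: 1.2875685 / 1.2010344 = 1.0720496.
Total real return = 1.0720496 − 1 → 7.20%.

7.20%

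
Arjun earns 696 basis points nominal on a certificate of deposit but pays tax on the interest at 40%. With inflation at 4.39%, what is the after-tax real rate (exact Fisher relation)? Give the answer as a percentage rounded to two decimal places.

After-tax nominal return = 6.96% × (1 − 0.4) = 4.1760%.
1 + r = 1.04176 / 1.04390 = 0.997949995
After-tax real rate = 0.997949995 − 1 → -0.21%.

-0.21%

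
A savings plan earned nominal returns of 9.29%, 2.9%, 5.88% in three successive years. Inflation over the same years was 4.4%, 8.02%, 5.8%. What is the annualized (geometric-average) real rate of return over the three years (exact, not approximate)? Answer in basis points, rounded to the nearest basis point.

Nominal growth factor = 1.0929 × 1.0290 × 1.0588 = 1.19072023
Price-level growth factor = 1.0440 × 1.0802 × 1.0580 = 1.19313707
Real growth factor = 1.19072023 / 1.19313707 = 0.99797438
Annualized real rate = 0.99797438^(1/3) − 1 = -0.0676% → -7 basis points.

-7 basis points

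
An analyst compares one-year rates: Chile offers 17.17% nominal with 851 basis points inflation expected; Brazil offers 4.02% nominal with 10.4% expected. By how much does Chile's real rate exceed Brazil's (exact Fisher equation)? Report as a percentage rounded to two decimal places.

13.76%

Chile: (1 + 0.1717)/(1 + 0.0851) − 1 = 7.9808%
Brazil: (1 + 0.0402)/(1 + 0.1040) − 1 = -5.7790%
Differential = 7.9808% − (-5.7790%) = 13.7598% → 13.76%.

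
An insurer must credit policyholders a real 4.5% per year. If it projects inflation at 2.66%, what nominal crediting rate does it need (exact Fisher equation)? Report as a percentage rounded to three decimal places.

7.280%

(1 + i) = (1 + r)(1 + π) = 1.04500 × 1.02660 = 1.072797
i = 1.072797 − 1, so the required nominal rate is 7.280%.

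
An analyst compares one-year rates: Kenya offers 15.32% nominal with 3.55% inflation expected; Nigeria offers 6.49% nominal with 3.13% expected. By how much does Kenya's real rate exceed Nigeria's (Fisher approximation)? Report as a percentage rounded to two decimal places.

8.41%

Kenya: 15.32% − 3.55% = 11.770%
Nigeria: 6.49% − 3.13% = 3.360%
Differential = 8.410% → 8.41%.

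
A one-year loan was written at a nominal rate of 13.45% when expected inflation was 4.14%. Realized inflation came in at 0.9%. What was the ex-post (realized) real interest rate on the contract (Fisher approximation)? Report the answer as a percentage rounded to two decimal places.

Ex-post: 13.45% − 0.9% = 12.550%
So the realized real rate is 12.55%.

12.55%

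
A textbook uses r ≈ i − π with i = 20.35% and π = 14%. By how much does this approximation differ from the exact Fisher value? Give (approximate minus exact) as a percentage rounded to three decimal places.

0.780%

Approximate: r ≈ 20.350% − 14.000% = 6.3500%
Exact: (1 + 0.2035)/(1 + 0.1400) − 1 = 5.5702%
Error = 6.3500% − 5.5702% = 0.7798% → 0.780%.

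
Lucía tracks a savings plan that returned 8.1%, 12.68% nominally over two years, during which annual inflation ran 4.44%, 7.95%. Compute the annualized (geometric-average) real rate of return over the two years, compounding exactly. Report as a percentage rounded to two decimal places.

3.94%

Nominal growth factor = 1.0810 × 1.1268 = 1.21807080
Price-level growth factor = 1.0444 × 1.0795 = 1.12742980
Real growth factor = 1.21807080 / 1.12742980 = 1.08039614
Annualized real rate = 1.08039614^(1/2) − 1 = 3.9421% → 3.94%.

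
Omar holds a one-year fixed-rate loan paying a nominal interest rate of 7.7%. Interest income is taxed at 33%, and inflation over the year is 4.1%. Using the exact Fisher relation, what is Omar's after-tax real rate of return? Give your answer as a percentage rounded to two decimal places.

After-tax nominal return = 7.7% × (1 − 0.33) = 5.1590%.
1 + r = 1.05159 / 1.04100 = 1.010173
After-tax real rate = 1.010173 − 1 → 1.02%.

1.02%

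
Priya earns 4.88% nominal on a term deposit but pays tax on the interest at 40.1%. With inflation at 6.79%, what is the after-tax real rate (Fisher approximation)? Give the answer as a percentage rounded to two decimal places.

After-tax nominal return = 4.88% × (1 − 0.401) = 2.92312%.
r ≈ 2.92312% − 6.79% → -3.87%.

-3.87%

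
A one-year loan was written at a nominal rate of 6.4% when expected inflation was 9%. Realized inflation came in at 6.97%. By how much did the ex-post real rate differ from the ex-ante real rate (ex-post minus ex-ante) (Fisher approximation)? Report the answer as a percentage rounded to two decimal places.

Ex-ante: 6.4% − 9% = -2.600%
Ex-post: 6.4% − 6.97% = -0.570%
Difference (ex-post − ex-ante) = 2.0300% → 2.03%.

2.03%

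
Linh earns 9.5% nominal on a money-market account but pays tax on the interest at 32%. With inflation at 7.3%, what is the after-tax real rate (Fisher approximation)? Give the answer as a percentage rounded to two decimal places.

-0.84%

After-tax nominal return = 9.5% × (1 − 0.32) = 6.4600%.
r ≈ 6.4600% − 7.3% → -0.84%.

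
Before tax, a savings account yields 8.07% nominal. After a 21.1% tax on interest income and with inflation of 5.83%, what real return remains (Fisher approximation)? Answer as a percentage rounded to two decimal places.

After-tax nominal return = 8.07% × (1 − 0.211) = 6.36723%.
r ≈ 6.36723% − 5.83% → 0.54%.

0.54%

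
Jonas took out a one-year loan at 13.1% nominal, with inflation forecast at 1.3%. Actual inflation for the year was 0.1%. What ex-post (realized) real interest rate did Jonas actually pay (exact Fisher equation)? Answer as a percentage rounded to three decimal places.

Ex-post: (1 + 0.1310)/(1 + 0.0010) − 1 = 12.9870%
So the realized real rate is 12.987%.

12.987%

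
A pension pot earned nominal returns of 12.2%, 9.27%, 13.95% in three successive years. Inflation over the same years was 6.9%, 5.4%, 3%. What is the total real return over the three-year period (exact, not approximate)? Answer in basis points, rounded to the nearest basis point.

2038 basis points

Compound the nominal returns: 1.1220 × 1.0927 × 1.1395 = 1.397038.
Compound inflation: 1.0690 × 1.0540 × 1.0300 = 1.160528.
Deflate: 1.397038 / 1.160528 = 1.203795.
Total real return = 1.203795 − 1 → 2038 basis points.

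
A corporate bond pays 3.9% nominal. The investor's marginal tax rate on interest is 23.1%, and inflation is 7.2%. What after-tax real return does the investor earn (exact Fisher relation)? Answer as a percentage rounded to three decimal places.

-3.919%

After-tax nominal return = 3.9% × (1 − 0.231) = 2.9991%.
1 + r = 1.029991 / 1.07200 = 0.960812
After-tax real rate = 0.960812 − 1 → -3.919%.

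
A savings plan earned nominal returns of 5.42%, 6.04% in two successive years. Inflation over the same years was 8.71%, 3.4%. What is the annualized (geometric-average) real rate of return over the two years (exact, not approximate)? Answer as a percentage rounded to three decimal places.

Nominal growth factor = 1.0542 × 1.0604 = 1.11787368
Price-level growth factor = 1.0871 × 1.0340 = 1.12406140
Real growth factor = 1.11787368 / 1.12406140 = 0.99449521
Annualized real rate = 0.99449521^(1/2) − 1 = -0.2756% → -0.276%.

-0.276%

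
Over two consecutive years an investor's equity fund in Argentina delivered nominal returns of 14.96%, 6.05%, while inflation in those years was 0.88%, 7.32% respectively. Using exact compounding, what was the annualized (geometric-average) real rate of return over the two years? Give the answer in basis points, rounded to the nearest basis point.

612 basis points

Compound the nominal returns: 1.1496 × 1.0605 = 1.21915080.
Compound inflation: 1.0088 × 1.0732 = 1.08264416.
Deflate: 1.21915080 / 1.08264416 = 1.12608634.
Annualized real rate = 1.12608634^(1/2) − 1 = 6.1172% → 612 basis points.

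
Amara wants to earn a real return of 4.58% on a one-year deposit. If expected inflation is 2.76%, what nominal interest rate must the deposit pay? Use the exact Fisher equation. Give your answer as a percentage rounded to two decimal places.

7.47%

(1 + i) = (1 + r)(1 + π) = 1.04580 × 1.02760 = 1.07466408
i = 1.07466408 − 1, so the required nominal rate is 7.47%.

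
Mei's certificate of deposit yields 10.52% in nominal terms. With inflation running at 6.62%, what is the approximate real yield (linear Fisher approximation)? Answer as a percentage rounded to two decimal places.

3.90%

r ≈ i − π = 10.52% − 6.62% = 3.90%.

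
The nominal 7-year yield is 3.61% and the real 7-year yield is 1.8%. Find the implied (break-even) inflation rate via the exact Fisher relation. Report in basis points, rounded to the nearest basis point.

178 basis points

(1 + π) = (1 + i)/(1 + r) = 1.03610 / 1.01800 = 1.017780
Break-even inflation = 1.017780 − 1 → 178 basis points.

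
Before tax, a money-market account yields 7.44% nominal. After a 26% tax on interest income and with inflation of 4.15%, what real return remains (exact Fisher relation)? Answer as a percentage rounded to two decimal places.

After-tax nominal return = 7.44% × (1 − 0.26) = 5.5056%.
1 + r = 1.055056 / 1.04150 = 1.013016
After-tax real rate = 1.013016 − 1 → 1.30%.

1.30%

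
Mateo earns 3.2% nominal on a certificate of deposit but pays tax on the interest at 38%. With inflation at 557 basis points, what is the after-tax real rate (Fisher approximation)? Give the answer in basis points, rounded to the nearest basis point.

-359 basis points

After-tax nominal return = 3.2% × (1 − 0.38) = 1.9840%.
r ≈ 1.9840% − 5.57% → -359 basis points.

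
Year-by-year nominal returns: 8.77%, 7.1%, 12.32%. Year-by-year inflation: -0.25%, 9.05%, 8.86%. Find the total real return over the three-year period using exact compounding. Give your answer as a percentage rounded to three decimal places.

Compound the nominal returns: 1.0877 × 1.0710 × 1.1232 = 1.308446.
Compound inflation: 0.9975 × 1.0905 × 1.0886 = 1.184151.
Deflate: 1.308446 / 1.184151 = 1.104966.
Total real return = 1.104966 − 1 → 10.497%.

10.497%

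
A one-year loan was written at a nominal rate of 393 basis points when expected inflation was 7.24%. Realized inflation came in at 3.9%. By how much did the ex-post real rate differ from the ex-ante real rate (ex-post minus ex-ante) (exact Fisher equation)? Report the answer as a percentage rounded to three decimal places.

3.115%

Ex-ante: (1 + 0.0393)/(1 + 0.0724) − 1 = -3.0865%
Ex-post: (1 + 0.0393)/(1 + 0.0390) − 1 = 0.0289%
Difference (ex-post − ex-ante) = 3.1154% → 3.115%.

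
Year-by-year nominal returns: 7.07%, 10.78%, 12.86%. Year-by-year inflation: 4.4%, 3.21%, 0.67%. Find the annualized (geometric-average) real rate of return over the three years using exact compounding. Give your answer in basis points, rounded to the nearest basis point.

726 basis points

Compound the nominal returns: 1.0707 × 1.1078 × 1.1286 = 1.33865668.
Compound inflation: 1.0440 × 1.0321 × 1.0067 = 1.08473173.
Deflate: 1.33865668 / 1.08473173 = 1.23409009.
Annualized real rate = 1.23409009^(1/3) − 1 = 7.2628% → 726 basis points.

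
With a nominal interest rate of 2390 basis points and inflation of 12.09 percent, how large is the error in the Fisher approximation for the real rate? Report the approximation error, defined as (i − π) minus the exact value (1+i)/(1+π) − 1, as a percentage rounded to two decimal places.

1.27%

Approximate: r ≈ 23.900% − 12.090% = 11.8100%
Exact: (1 + 0.2390)/(1 + 0.1209) − 1 = 10.5362%
Error = 11.8100% − 10.5362% = 1.2738% → 1.27%.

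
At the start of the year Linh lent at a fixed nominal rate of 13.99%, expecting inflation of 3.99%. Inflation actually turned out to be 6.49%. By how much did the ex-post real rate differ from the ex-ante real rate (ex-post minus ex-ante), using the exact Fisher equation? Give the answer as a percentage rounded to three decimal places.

Ex-ante: (1 + 0.1399)/(1 + 0.0399) − 1 = 9.6163%
Ex-post: (1 + 0.1399)/(1 + 0.0649) − 1 = 7.0429%
Difference (ex-post − ex-ante) = -2.5734% → -2.573%.

-2.573%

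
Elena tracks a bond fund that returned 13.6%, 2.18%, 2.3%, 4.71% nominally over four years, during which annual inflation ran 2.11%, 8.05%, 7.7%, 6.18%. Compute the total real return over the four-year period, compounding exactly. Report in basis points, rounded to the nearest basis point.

Nominal growth factor = 1.1360 × 1.0218 × 1.0230 × 1.0471 = 1.243392
Price-level growth factor = 1.0211 × 1.0805 × 1.0770 × 1.0618 = 1.261687
Real growth factor = 1.243392 / 1.261687 = 0.985500
Total real return = 0.985500 − 1 → -145 basis points.

-145 basis points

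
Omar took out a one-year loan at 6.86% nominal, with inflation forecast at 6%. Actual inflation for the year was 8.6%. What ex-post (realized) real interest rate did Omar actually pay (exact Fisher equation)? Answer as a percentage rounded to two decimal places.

-1.60%

Ex-post: (1 + 0.0686)/(1 + 0.0860) − 1 = -1.6022%
So the realized real rate is -1.60%.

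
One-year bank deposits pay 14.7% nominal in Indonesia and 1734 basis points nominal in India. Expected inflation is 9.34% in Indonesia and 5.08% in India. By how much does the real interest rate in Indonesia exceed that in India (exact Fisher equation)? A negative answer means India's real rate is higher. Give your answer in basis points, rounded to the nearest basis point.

-677 basis points

Indonesia: (1 + 0.1470)/(1 + 0.0934) − 1 = 4.9021%
India: (1 + 0.1734)/(1 + 0.0508) − 1 = 11.6673%
Differential = 4.9021% − 11.6673% = -6.7652% → -677 basis points.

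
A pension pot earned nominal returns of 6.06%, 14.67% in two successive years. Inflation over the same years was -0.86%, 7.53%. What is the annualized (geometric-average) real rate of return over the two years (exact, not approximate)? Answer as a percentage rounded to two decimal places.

Compound the nominal returns: 1.0606 × 1.1467 = 1.21619002.
Compound inflation: 0.9914 × 1.0753 = 1.06605242.
Deflate: 1.21619002 / 1.06605242 = 1.14083510.
Annualized real rate = 1.14083510^(1/2) − 1 = 6.8099% → 6.81%.

6.81%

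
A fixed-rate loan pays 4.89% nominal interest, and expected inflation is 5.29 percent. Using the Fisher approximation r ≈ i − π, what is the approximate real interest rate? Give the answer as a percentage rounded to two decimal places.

r ≈ i − π = 4.89% − 5.29% = -0.40%.

-0.40%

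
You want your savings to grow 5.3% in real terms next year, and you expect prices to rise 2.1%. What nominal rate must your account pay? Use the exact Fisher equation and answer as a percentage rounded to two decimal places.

(1 + i) = (1 + r)(1 + π) = 1.05300 × 1.02100 = 1.075113
i = 1.075113 − 1, so the required nominal rate is 7.51%.

7.51%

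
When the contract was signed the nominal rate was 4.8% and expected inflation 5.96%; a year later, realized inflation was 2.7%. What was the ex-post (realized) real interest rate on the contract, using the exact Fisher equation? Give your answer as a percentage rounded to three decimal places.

Ex-post: (1 + 0.0480)/(1 + 0.0270) − 1 = 2.0448%
So the realized real rate is 2.045%.

2.045%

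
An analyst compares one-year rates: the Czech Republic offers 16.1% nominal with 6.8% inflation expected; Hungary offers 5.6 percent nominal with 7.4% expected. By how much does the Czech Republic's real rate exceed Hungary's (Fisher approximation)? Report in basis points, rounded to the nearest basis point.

The Czech Republic: 16.1% − 6.8% = 9.300%
Hungary: 5.6% − 7.4% = -1.800%
Differential = 11.100% → 1110 basis points.

1110 basis points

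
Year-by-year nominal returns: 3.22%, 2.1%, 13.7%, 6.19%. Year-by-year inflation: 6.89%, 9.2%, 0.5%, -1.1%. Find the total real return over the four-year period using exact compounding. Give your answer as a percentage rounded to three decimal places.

9.676%

Nominal growth factor = 1.0322 × 1.0210 × 1.1370 × 1.0619 = 1.272429
Price-level growth factor = 1.0689 × 1.0920 × 1.0050 × 0.9890 = 1.160171
Real growth factor = 1.272429 / 1.160171 = 1.096760
Total real return = 1.096760 − 1 → 9.676%.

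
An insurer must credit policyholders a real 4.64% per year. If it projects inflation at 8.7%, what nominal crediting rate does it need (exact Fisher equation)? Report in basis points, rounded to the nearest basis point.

1374 basis points

(1 + i) = (1 + r)(1 + π) = 1.04640 × 1.08700 = 1.1374368
i = 1.1374368 − 1, so the required nominal rate is 1374 basis points.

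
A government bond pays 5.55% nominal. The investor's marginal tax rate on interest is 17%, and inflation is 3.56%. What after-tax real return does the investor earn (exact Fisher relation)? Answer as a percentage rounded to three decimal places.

After-tax nominal return = 5.55% × (1 − 0.17) = 4.6065%.
1 + r = 1.046065 / 1.03560 = 1.0101053
After-tax real rate = 1.0101053 − 1 → 1.011%.

1.011%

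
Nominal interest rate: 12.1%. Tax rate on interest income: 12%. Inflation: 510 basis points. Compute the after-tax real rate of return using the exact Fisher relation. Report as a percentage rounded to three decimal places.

After-tax nominal return = 12.1% × (1 − 0.12) = 10.6480%.
1 + r = 1.10648 / 1.05100 = 1.052788
After-tax real rate = 1.052788 − 1 → 5.279%.

5.279%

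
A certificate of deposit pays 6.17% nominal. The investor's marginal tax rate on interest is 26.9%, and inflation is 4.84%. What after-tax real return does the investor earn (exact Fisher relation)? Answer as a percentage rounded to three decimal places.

-0.315%

After-tax nominal return = 6.17% × (1 − 0.269) = 4.51027%.
1 + r = 1.0451027 / 1.04840 = 0.9968549
After-tax real rate = 0.9968549 − 1 → -0.315%.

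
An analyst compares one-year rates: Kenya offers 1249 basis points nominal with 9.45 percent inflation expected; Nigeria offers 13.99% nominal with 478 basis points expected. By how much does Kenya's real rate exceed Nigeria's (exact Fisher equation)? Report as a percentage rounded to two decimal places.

Kenya: (1 + 0.1249)/(1 + 0.0945) − 1 = 2.7775%
Nigeria: (1 + 0.1399)/(1 + 0.0478) − 1 = 8.7898%
Differential = 2.7775% − 8.7898% = -6.0123% → -6.01%.

-6.01%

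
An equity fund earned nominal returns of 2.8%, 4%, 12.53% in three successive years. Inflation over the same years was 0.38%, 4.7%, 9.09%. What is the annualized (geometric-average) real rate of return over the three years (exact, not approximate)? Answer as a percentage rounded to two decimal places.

Compound the nominal returns: 1.0280 × 1.0400 × 1.1253 = 1.20308074.
Compound inflation: 1.0038 × 1.0470 × 1.0909 = 1.14651255.
Deflate: 1.20308074 / 1.14651255 = 1.04933935.
Annualized real rate = 1.04933935^(1/3) − 1 = 1.6183% → 1.62%.

1.62%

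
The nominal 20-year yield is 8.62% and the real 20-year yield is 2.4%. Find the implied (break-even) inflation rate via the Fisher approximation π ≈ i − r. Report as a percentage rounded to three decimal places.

π ≈ i − r = 8.62% − 2.4% → 6.220%.

6.220%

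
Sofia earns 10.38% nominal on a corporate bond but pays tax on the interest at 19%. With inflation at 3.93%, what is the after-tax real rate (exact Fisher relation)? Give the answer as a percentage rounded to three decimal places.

After-tax nominal return = 10.38% × (1 − 0.19) = 8.4078%.
1 + r = 1.084078 / 1.03930 = 1.0430848
After-tax real rate = 1.0430848 − 1 → 4.308%.

4.308%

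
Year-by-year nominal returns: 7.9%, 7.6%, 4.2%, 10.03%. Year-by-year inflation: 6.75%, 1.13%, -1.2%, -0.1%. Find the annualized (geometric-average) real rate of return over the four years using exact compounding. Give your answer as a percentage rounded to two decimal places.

5.72%

Compound the nominal returns: 1.0790 × 1.0760 × 1.0420 × 1.1003 = 1.33110571.
Compound inflation: 1.0675 × 1.0113 × 0.9880 × 0.9990 = 1.06554139.
Deflate: 1.33110571 / 1.06554139 = 1.24922948.
Annualized real rate = 1.24922948^(1/4) − 1 = 5.7208% → 5.72%.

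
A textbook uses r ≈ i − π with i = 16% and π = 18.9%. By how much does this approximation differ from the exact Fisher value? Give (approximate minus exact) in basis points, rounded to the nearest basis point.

Approximate: r ≈ 16.000% − 18.900% = -2.9000%
Exact: (1 + 0.1600)/(1 + 0.1890) − 1 = -2.4390%
Error = -2.9000% − (-2.4390%) = -0.4610% → -46 basis points.

-46 basis points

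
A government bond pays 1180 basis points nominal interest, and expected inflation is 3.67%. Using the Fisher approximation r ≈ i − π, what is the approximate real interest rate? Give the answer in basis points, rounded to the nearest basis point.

r ≈ i − π = 11.8% − 3.67% = 813 basis points.

813 basis points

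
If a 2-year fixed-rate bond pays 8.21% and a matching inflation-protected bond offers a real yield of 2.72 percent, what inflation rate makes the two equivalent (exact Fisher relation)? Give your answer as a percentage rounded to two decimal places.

(1 + π) = (1 + i)/(1 + r) = 1.08210 / 1.02720 = 1.053446
Break-even inflation = 1.053446 − 1 → 5.34%.

5.34%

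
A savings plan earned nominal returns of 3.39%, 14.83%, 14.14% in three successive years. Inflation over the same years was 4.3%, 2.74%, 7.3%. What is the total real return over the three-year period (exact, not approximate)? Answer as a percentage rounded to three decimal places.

17.855%

Compound the nominal returns: 1.0339 × 1.1483 × 1.1414 = 1.355101.
Compound inflation: 1.0430 × 1.0274 × 1.0730 = 1.149803.
Deflate: 1.355101 / 1.149803 = 1.178550.
Total real return = 1.178550 − 1 → 17.855%.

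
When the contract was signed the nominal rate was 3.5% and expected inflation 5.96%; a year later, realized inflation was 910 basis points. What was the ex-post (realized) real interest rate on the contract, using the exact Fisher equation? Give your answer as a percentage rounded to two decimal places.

Ex-post: (1 + 0.0350)/(1 + 0.0910) − 1 = -5.1329%
So the realized real rate is -5.13%.

-5.13%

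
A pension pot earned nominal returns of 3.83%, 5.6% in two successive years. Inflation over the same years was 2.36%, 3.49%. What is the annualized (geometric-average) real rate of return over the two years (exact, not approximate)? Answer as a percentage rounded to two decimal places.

Nominal growth factor = 1.0383 × 1.0560 = 1.09644480
Price-level growth factor = 1.0236 × 1.0349 = 1.05932364
Real growth factor = 1.09644480 / 1.05932364 = 1.03504232
Annualized real rate = 1.03504232^(1/2) − 1 = 1.7370% → 1.74%.

1.74%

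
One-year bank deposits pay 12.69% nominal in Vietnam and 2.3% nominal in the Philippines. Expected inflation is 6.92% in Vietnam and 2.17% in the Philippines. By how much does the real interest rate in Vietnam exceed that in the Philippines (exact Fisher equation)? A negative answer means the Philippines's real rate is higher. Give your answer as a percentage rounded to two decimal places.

5.27%

Vietnam: (1 + 0.1269)/(1 + 0.0692) − 1 = 5.3966%
The Philippines: (1 + 0.0230)/(1 + 0.0217) − 1 = 0.1272%
Differential = 5.3966% − 0.1272% = 5.2693% → 5.27%.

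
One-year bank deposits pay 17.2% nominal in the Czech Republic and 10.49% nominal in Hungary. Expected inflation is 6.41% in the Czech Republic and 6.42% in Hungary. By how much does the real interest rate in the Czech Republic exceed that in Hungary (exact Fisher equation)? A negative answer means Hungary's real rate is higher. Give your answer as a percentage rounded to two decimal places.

The Czech Republic: (1 + 0.1720)/(1 + 0.0641) − 1 = 10.1400%
Hungary: (1 + 0.1049)/(1 + 0.0642) − 1 = 3.8245%
Differential = 10.1400% − 3.8245% = 6.3156% → 6.32%.

6.32%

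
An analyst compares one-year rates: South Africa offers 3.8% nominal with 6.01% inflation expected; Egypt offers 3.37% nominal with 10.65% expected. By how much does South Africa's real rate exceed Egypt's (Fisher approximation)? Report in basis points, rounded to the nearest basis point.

South Africa: 3.8% − 6.01% = -2.210%
Egypt: 3.37% − 10.65% = -7.280%
Differential = 5.070% → 507 basis points.

507 basis points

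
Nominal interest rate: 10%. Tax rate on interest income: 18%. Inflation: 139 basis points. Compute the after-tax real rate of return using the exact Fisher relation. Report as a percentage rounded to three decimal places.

After-tax nominal return = 10% × (1 − 0.18) = 8.2000%.
1 + r = 1.08200 / 1.01390 = 1.067166
After-tax real rate = 1.067166 − 1 → 6.717%.

6.717%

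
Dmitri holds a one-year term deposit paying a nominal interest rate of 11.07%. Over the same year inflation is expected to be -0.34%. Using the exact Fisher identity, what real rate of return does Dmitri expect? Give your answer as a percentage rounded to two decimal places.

By the Fisher identity, 1 + r = (1 + i)/(1 + π).
1 + r = 1.11070 / 0.99660 = 1.114489
r = 1.114489 − 1 = 11.4489%, i.e. 11.45%.

11.45%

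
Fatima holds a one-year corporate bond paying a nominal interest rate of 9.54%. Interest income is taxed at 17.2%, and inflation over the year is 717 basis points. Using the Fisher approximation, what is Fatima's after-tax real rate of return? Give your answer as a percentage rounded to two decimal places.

After-tax nominal return = 9.54% × (1 − 0.172) = 7.89912%.
r ≈ 7.89912% − 7.17% → 0.73%.

0.73%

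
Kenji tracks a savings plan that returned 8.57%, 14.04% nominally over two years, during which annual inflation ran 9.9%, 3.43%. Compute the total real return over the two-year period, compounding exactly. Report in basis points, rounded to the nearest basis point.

Compound the nominal returns: 1.0857 × 1.1404 = 1.238132.
Compound inflation: 1.0990 × 1.0343 = 1.136696.
Deflate: 1.238132 / 1.136696 = 1.089238.
Total real return = 1.089238 − 1 → 892 basis points.

892 basis points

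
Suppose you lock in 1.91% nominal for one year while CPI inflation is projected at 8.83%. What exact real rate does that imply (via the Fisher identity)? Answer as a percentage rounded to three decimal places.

-6.359%

By the Fisher identity, 1 + r = (1 + i)/(1 + π).
1 + r = 1.01910 / 1.08830 = 0.9364146
r = 0.9364146 − 1 = -6.35854%, i.e. -6.359%.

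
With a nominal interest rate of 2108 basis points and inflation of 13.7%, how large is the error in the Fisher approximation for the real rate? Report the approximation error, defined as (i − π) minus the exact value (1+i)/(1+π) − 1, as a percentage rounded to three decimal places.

0.889%

Approximate: r ≈ 21.080% − 13.700% = 7.3800%
Exact: (1 + 0.2108)/(1 + 0.1370) − 1 = 6.4908%
Error = 7.3800% − 6.4908% = 0.8892% → 0.889%.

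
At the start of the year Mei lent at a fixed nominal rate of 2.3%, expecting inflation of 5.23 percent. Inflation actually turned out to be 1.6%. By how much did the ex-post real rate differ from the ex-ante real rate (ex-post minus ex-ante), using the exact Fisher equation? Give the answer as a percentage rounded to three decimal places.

Ex-ante: (1 + 0.0230)/(1 + 0.0523) − 1 = -2.7844%
Ex-post: (1 + 0.0230)/(1 + 0.0160) − 1 = 0.6890%
Difference (ex-post − ex-ante) = 3.4734% → 3.473%.

3.473%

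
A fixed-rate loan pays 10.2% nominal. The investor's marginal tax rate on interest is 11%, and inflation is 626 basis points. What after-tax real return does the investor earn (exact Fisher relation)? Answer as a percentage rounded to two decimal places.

After-tax nominal return = 10.2% × (1 − 0.11) = 9.0780%.
1 + r = 1.09078 / 1.06260 = 1.026520
After-tax real rate = 1.026520 − 1 → 2.65%.

2.65%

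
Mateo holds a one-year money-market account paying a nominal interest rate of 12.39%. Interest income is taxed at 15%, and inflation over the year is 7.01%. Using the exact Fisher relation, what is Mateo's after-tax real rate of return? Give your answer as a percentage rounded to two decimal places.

3.29%

After-tax nominal return = 12.39% × (1 − 0.15) = 10.5315%.
1 + r = 1.105315 / 1.07010 = 1.032908
After-tax real rate = 1.032908 − 1 → 3.29%.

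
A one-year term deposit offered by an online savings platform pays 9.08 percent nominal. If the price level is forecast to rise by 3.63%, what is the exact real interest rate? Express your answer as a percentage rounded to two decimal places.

By the Fisher identity, 1 + r = (1 + i)/(1 + π).
1 + r = 1.09080 / 1.03630 = 1.052591
r = 1.052591 − 1 = 5.2591%, i.e. 5.26%.

5.26%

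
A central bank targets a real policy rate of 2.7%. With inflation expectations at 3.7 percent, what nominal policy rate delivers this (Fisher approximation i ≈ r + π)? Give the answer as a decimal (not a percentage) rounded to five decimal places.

0.06400

i ≈ r + π = 2.7% + 3.7% = 0.06400.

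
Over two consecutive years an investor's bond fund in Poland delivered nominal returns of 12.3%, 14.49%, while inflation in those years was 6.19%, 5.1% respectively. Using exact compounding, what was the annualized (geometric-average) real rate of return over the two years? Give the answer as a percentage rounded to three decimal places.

Nominal growth factor = 1.1230 × 1.1449 = 1.28572270
Price-level growth factor = 1.0619 × 1.0510 = 1.11605690
Real growth factor = 1.28572270 / 1.11605690 = 1.15202254
Annualized real rate = 1.15202254^(1/2) − 1 = 7.3323% → 7.332%.

7.332%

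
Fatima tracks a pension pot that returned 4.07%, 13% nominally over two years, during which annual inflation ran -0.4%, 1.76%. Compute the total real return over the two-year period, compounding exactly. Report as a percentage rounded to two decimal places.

16.03%

Nominal growth factor = 1.0407 × 1.1300 = 1.175991
Price-level growth factor = 0.9960 × 1.0176 = 1.013530
Real growth factor = 1.175991 / 1.013530 = 1.160293
Total real return = 1.160293 − 1 → 16.03%.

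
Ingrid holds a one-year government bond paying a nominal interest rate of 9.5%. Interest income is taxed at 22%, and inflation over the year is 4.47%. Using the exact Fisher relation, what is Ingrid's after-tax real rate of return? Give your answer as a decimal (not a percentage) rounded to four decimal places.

0.0281

After-tax nominal return = 9.5% × (1 − 0.22) = 7.4100%.
1 + r = 1.07410 / 1.04470 = 1.028142
After-tax real rate = 1.028142 − 1 → 0.0281.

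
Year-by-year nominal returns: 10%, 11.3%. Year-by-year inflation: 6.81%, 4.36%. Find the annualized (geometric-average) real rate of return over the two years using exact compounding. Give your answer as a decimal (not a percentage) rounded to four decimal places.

Compound the nominal returns: 1.1000 × 1.1130 = 1.22430000.
Compound inflation: 1.0681 × 1.0436 = 1.11466916.
Deflate: 1.22430000 / 1.11466916 = 1.09835281.
Annualized real rate = 1.09835281^(1/2) − 1 = 4.8023% → 0.0480.

0.0480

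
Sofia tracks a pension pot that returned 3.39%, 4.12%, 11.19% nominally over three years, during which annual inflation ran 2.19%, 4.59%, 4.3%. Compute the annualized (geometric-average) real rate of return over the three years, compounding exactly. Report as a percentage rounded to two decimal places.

Compound the nominal returns: 1.0339 × 1.0412 × 1.1119 = 1.19695666.
Compound inflation: 1.0219 × 1.0459 × 1.0430 = 1.11476383.
Deflate: 1.19695666 / 1.11476383 = 1.07373115.
Annualized real rate = 1.07373115^(1/3) − 1 = 2.3997% → 2.40%.

2.40%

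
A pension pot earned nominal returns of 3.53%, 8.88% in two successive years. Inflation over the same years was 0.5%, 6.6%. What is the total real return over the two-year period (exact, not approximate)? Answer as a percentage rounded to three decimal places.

5.218%

Compound the nominal returns: 1.0353 × 1.0888 = 1.127235.
Compound inflation: 1.0050 × 1.0660 = 1.071330.
Deflate: 1.127235 / 1.071330 = 1.052182.
Total real return = 1.052182 − 1 → 5.218%.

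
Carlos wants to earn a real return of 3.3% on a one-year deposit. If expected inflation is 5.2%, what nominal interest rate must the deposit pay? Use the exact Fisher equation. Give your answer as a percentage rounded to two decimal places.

(1 + i) = (1 + r)(1 + π) = 1.03300 × 1.05200 = 1.086716
i = 1.086716 − 1, so the required nominal rate is 8.67%.

8.67%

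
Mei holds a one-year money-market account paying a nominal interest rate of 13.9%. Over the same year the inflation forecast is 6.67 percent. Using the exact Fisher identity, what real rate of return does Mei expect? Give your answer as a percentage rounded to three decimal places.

6.778%

1 + r = 1.13900 / 1.06670 = 1.067779
r = 1.067779 − 1 = 6.7779%, i.e. 6.778%.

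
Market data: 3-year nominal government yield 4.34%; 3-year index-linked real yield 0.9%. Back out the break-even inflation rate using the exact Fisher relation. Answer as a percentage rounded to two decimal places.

3.41%

(1 + π) = (1 + i)/(1 + r) = 1.04340 / 1.00900 = 1.034093
Break-even inflation = 1.034093 − 1 → 3.41%.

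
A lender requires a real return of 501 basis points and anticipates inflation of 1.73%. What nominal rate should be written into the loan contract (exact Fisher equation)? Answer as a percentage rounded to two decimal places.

(1 + i) = (1 + r)(1 + π) = 1.05010 × 1.01730 = 1.06826673
i = 1.06826673 − 1, so the required nominal rate is 6.83%.

6.83%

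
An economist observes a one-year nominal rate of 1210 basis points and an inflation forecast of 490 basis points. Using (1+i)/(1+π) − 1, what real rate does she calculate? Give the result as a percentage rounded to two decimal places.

1 + r = 1.12100 / 1.04900 = 1.068637
r = 1.068637 − 1 = 6.8637%, i.e. 6.86%.

6.86%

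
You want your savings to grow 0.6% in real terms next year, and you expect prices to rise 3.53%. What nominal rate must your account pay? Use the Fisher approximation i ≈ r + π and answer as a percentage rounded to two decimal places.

4.13%

i ≈ r + π = 0.6% + 3.53% = 4.13%.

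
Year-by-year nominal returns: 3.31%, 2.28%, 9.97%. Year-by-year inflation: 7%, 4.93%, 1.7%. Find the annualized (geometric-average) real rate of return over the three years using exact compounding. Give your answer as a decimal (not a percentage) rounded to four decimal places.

0.0059

Compound the nominal returns: 1.0331 × 1.0228 × 1.0997 = 1.16200315.
Compound inflation: 1.0700 × 1.0493 × 1.0170 = 1.14183777.
Deflate: 1.16200315 / 1.14183777 = 1.01766046.
Annualized real rate = 1.01766046^(1/3) − 1 = 0.5853% → 0.0059.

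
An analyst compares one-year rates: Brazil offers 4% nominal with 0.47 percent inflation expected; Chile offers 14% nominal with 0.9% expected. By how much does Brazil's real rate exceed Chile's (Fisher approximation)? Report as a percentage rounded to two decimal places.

-9.57%

Brazil: 4% − 0.47% = 3.530%
Chile: 14% − 0.9% = 13.100%
Differential = -9.570% → -9.57%.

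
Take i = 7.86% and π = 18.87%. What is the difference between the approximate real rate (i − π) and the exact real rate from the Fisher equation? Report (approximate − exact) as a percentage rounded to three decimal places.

Approximate: r ≈ 7.860% − 18.870% = -11.0100%
Exact: (1 + 0.0786)/(1 + 0.1887) − 1 = -9.2622%
Error = -11.0100% − (-9.2622%) = -1.7478% → -1.748%.

-1.748%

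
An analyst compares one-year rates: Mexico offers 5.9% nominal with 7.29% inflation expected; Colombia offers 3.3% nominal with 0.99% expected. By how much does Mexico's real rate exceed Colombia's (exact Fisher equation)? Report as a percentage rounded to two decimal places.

-3.58%

Mexico: (1 + 0.0590)/(1 + 0.0729) − 1 = -1.2956%
Colombia: (1 + 0.0330)/(1 + 0.0099) − 1 = 2.2874%
Differential = -1.2956% − 2.2874% = -3.5829% → -3.58%.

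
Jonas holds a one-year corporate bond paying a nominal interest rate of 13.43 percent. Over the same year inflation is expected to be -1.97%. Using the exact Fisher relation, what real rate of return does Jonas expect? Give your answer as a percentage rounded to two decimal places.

By the Fisher relation, 1 + r = (1 + i)/(1 + π).
1 + r = 1.13430 / 0.98030 = 1.157095
r = 1.157095 − 1 = 15.7095%, i.e. 15.71%.

15.71%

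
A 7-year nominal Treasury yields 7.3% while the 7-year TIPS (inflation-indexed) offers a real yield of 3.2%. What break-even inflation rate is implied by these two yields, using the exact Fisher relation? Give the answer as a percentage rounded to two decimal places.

3.97%

(1 + π) = (1 + i)/(1 + r) = 1.07300 / 1.03200 = 1.039729
Break-even inflation = 1.039729 − 1 → 3.97%.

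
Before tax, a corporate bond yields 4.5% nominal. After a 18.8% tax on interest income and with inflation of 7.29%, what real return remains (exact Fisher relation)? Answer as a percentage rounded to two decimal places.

-3.39%

After-tax nominal return = 4.5% × (1 − 0.188) = 3.6540%.
1 + r = 1.03654 / 1.07290 = 0.966111
After-tax real rate = 0.966111 − 1 → -3.39%.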